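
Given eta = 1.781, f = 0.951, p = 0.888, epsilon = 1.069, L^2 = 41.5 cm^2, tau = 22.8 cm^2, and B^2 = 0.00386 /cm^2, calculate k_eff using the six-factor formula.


k_inf = eta*f*p*eps = 1.781*0.951*0.888*1.069 = 1.607811
P_TNL = 1/(1 + L^2*B^2) = 1/(1 + 41.5*0.00386) = 0.8619278
P_FNL = exp(-B^2*tau) = exp(-0.00386*22.8) = 0.9157536
k_eff = k_inf * P_TNL * P_FNL = 1.607811 * 0.8619278 * 0.9157536
k_eff = 1.2691

1.2691


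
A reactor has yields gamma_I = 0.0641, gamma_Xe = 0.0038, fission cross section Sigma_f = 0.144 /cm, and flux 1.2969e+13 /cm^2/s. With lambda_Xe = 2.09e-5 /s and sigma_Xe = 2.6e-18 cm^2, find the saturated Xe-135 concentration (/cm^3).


Xe_eq = (gamma_I + gamma_Xe) * Sigma_f * phi / (lambda_Xe + sigma_Xe * phi)
Numerator = (0.0641 + 0.0038) * 0.144 * 1.2969e+13 = 1.268057e+11
Denominator = 2.09e-5 + 2.6e-18 * 1.2969e+13 = 5.461940e-05
Xe_eq = 1.268057e+11 / 5.461940e-05 = 2.3216e+15 /cm^3

2.3216e+15


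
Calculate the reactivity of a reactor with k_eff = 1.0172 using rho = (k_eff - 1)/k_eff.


rho = (k_eff - 1) / k_eff
rho = (1.0172 - 1) / 1.0172
rho = 0.016909

0.016909


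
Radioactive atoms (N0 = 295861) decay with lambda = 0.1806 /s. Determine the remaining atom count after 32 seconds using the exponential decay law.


N = N0 * exp(-lambda * t)
N = 295861 * exp(-0.1806 * 32)
N = 914.56

914.56


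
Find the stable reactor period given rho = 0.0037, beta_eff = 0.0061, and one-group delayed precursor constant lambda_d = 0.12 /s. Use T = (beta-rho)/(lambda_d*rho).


T = (beta - rho) / (lambda_d * rho)
T = (0.0061 - 0.0037) / (0.12 * 0.0037)
T = 5.4054 s

5.4054


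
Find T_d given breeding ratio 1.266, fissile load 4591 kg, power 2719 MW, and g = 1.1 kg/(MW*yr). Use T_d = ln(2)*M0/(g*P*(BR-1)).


Breeding gain G = BR - 1 = 1.266 - 1 = 0.266
Fissile production rate = g * P * G = 1.1 * 2719 * 0.266 = 795.5794 kg/yr
T_d = ln(2) * M0 / (g * P * G)
T_d = ln(2) * 4591 / 795.5794 = 3.9999 yr

3.9999


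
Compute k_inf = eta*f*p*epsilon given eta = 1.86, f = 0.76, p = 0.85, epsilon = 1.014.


k_inf = eta * f * p * epsilon
k_inf = 1.86 * 0.76 * 0.85 * 1.014
k_inf = 1.2184

1.2184


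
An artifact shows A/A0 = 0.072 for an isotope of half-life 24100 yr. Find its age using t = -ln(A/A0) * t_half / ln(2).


lambda = ln(2) / t_half = ln(2) / 24100 = 2.876129e-05 /yr
t = -ln(A/A0) / lambda
t = -ln(0.072) / 2.876129e-05
t = 91480 yr

91480


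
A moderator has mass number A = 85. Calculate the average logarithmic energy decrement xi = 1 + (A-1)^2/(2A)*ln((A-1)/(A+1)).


xi = 1 + (A-1)^2/(2A) * ln((A-1)/(A+1))
xi = 1 + (85-1)^2/(2*85) * ln((85-1)/(85 +1))
xi = 0.023346

0.023346


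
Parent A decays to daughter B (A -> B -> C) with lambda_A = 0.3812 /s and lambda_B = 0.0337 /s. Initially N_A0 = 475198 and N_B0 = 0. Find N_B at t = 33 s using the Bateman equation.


N_B(t) = lambda_A * N_A0 / (lambda_B - lambda_A) * [exp(-lambda_A*t) - exp(-lambda_B*t)]
exp(-0.3812*33) = 3.441511e-06; exp(-0.0337*33) = 0.3288676
N_B = 0.3812 * 475198 / (0.0337 - 0.3812) * (3.441511e-06 - 0.3288676)
N_B = 171431

171431


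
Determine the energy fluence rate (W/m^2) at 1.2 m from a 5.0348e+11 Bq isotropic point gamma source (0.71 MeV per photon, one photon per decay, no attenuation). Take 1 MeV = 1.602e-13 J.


psi = A * E * 1.602e-13 / (4*pi*r^2)
psi = 5.0348e+11 * 0.71 * 1.602e-13 / (4*pi*1.2^2)
psi = 0.0031647 W/m^2

0.0031647


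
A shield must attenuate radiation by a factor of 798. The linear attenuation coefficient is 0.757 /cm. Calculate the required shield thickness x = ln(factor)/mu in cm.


x = ln(factor) / mu
x = ln(798) / 0.757
x = 8.8271 cm

8.8271


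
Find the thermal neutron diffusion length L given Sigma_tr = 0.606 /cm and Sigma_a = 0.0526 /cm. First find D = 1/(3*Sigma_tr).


D = 1 / (3 * Sigma_tr) = 1 / (3 * 0.606) = 0.5500550 cm
L = sqrt(D / Sigma_a)
L = sqrt(0.5500550 / 0.0526)
L = 3.2338 cm

3.2338


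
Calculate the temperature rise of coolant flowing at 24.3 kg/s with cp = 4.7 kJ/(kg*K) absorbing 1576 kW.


dT = Q / (m_dot * cp)
dT = 1576 / (24.3 * 4.7)
dT = 13.799 C

13.799


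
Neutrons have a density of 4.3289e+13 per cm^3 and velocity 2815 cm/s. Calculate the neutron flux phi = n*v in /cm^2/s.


phi = n * v
phi = 4.3289e+13 * 2815
phi = 1.2186e+17 /cm^2/s

1.2186e+17


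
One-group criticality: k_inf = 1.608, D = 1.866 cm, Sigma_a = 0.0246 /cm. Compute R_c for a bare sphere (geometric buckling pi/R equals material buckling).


L^2 = D / Sigma_a = 1.866 / 0.0246 = 75.85366 cm^2
B_m^2 = (k_inf - 1) / L^2 = (1.608 - 1) / 75.85366 = 0.008015434 /cm^2
For a bare sphere: B_g = pi/R, so R_c = pi / sqrt(B_m^2)
R_c = pi / sqrt(0.008015434) = 35.090 cm

35.090


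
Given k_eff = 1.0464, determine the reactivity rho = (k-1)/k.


rho = (k_eff - 1) / k_eff
rho = (1.0464 - 1) / 1.0464
rho = 0.044343

0.044343


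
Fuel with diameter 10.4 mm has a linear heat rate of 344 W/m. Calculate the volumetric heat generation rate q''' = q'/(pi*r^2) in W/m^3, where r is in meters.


r = D / 2 / 1000 = 10.4 / 2 / 1000 = 0.0052 m
q''' = q' / (pi * r^2)
q''' = 344 / (pi * 0.0052^2)
q''' = 4.0495e+06 W/m^3

4.0495e+06


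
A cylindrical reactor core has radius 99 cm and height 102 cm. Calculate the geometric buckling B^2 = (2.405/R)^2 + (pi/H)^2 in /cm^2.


B^2 = (2.405/R)^2 + (pi/H)^2
B^2 = (2.405/99)^2 + (pi/102)^2
B^2 = 0.0015388 /cm^2

0.0015388


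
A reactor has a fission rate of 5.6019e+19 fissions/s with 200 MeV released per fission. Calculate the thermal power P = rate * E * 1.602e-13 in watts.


P = fission_rate * E_MeV * 1.602e-13
P = 5.6019e+19 * 200 * 1.602e-13
P = 1.7948e+09 W

1.7948e+09


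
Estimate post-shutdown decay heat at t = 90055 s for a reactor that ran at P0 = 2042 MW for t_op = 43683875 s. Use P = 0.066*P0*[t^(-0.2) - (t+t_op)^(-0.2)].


P/P0 = 0.066 * [t^(-0.2) - (t + t_op)^(-0.2)]
P/P0 = 0.066 * [90055^(-0.2) - (90055 + 43683875)^(-0.2)]
P/P0 = 0.066 * [0.1021171 - 0.02963172] = 0.004784035
P = 2042 * 0.004784035 = 9.7690 MW

9.7690


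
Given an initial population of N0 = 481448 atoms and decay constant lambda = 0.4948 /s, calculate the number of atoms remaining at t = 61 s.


N = N0 * exp(-lambda * t)
N = 481448 * exp(-0.4948 * 61)
N = 3.7525e-08

3.7525e-08


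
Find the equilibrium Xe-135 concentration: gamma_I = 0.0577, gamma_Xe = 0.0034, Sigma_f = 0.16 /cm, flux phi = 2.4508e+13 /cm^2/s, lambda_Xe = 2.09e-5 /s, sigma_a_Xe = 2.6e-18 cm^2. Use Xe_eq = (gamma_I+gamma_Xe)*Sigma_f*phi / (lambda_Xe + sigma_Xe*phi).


Xe_eq = (gamma_I + gamma_Xe) * Sigma_f * phi / (lambda_Xe + sigma_Xe * phi)
Numerator = (0.0577 + 0.0034) * 0.16 * 2.4508e+13 = 2.395902e+11
Denominator = 2.09e-5 + 2.6e-18 * 2.4508e+13 = 8.462080e-05
Xe_eq = 2.395902e+11 / 8.462080e-05 = 2.8313e+15 /cm^3

2.8313e+15


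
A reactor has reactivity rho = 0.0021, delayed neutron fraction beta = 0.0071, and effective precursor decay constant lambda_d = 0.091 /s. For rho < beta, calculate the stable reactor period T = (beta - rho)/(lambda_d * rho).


T = (beta - rho) / (lambda_d * rho)
T = (0.0071 - 0.0021) / (0.091 * 0.0021)
T = 26.164 s

26.164


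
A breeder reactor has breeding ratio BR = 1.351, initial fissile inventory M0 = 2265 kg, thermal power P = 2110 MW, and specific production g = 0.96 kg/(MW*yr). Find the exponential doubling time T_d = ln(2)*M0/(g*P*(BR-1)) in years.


Breeding gain G = BR - 1 = 1.351 - 1 = 0.351
Fissile production rate = g * P * G = 0.96 * 2110 * 0.351 = 710.9856 kg/yr
T_d = ln(2) * M0 / (g * P * G)
T_d = ln(2) * 2265 / 710.9856 = 2.2082 yr

2.2082


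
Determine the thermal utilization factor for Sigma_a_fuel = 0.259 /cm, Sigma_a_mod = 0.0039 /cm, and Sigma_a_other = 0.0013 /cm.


f = Sigma_a_fuel / (Sigma_a_fuel + Sigma_a_mod + Sigma_a_other)
f = 0.259 / (0.259 + 0.0039 + 0.0013)
f = 0.98032

0.98032


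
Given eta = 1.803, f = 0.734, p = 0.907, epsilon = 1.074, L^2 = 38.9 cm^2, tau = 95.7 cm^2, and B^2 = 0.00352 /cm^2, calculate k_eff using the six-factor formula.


k_inf = eta*f*p*eps = 1.803*0.734*0.907*1.074 = 1.289150
P_TNL = 1/(1 + L^2*B^2) = 1/(1 + 38.9*0.00352) = 0.8795632
P_FNL = exp(-B^2*tau) = exp(-0.00352*95.7) = 0.7140059
k_eff = k_inf * P_TNL * P_FNL = 1.289150 * 0.8795632 * 0.7140059
k_eff = 0.80960

0.80960


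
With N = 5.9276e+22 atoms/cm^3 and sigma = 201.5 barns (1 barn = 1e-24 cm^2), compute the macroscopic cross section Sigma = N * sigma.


Sigma = N * sigma_barns * 1e-24
Sigma = 5.9276e+22 * 201.5 * 1e-24
Sigma = 11.944 /cm

11.944


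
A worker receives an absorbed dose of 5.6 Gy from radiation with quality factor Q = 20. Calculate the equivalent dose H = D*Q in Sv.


H = D * Q
H = 5.6 * 20
H = 112.00 Sv

112.00


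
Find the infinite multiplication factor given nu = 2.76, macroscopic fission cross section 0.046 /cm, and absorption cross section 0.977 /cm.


k_inf = nu * Sigma_f / Sigma_a
k_inf = 2.76 * 0.046 / 0.977
k_inf = 0.12995

0.12995


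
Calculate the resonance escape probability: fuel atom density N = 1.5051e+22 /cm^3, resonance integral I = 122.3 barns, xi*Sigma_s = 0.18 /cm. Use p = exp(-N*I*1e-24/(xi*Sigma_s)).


p = exp(-N * I * 1e-24 / (xi*Sigma_s))
p = exp(-1.5051e+22 * 122.3 * 1e-24 / 0.18)
p = 3.6205e-05

3.6205e-05


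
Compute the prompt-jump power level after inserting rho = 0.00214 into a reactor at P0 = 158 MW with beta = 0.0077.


P1/P0 = beta / (beta - rho)
P1/P0 = 0.0077 / (0.0077 - 0.00214) = 1.384892
P1 = 158 * 1.384892 = 218.81 MW

218.81


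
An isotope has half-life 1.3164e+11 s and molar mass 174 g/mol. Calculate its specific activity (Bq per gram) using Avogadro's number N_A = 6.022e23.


lambda = ln(2) / t_half = ln(2) / 1.3164e+11 = 5.265475e-12 /s
SA = lambda * N_A / M
SA = 5.265475e-12 * 6.022e23 / 174
SA = 1.8223e+10 Bq/g

1.8223e+10


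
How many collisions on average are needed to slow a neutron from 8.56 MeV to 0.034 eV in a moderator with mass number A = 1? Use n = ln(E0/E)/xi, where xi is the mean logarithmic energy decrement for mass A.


xi = 1 + (A-1)^2/(2A)*ln((A-1)/(A+1)) = 1 (for A = 1)
n = ln(E0/E) / xi
n = ln(8.56e6 / 0.034) / 1
n = ln(2.517647e+08) / 1 = 19.344

19.344


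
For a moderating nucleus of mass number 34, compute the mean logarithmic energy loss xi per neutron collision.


xi = 1 + (A-1)^2/(2A) * ln((A-1)/(A+1))
xi = 1 + (34-1)^2/(2*34) * ln((34-1)/(34 +1))
xi = 0.057687

0.057687


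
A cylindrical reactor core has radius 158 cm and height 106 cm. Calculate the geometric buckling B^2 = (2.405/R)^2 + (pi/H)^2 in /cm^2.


B^2 = (2.405/R)^2 + (pi/H)^2
B^2 = (2.405/158)^2 + (pi/106)^2
B^2 = 0.0011101 /cm^2

0.0011101


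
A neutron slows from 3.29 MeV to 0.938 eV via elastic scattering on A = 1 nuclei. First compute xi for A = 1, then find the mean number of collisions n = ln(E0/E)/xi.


xi = 1 + (A-1)^2/(2A)*ln((A-1)/(A+1)) = 1 (for A = 1)
n = ln(E0/E) / xi
n = ln(3.29e6 / 0.938) / 1
n = ln(3.507463e+06) / 1 = 15.070

15.070


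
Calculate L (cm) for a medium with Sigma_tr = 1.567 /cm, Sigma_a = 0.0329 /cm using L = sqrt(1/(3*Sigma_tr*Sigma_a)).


D = 1 / (3 * Sigma_tr) = 1 / (3 * 1.567) = 0.2127207 cm
L = sqrt(D / Sigma_a)
L = sqrt(0.2127207 / 0.0329)
L = 2.5428 cm

2.5428


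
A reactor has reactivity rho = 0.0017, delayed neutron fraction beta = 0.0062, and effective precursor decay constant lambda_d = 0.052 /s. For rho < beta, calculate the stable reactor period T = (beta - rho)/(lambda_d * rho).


T = (beta - rho) / (lambda_d * rho)
T = (0.0062 - 0.0017) / (0.052 * 0.0017)
T = 50.905 s

50.905


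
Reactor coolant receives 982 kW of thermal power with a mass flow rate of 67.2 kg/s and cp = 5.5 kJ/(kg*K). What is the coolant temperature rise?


dT = Q / (m_dot * cp)
dT = 982 / (67.2 * 5.5)
dT = 2.6569 C

2.6569


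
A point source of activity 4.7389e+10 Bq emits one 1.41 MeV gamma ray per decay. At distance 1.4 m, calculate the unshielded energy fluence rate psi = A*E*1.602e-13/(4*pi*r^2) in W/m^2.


psi = A * E * 1.602e-13 / (4*pi*r^2)
psi = 4.7389e+10 * 1.41 * 1.602e-13 / (4*pi*1.4^2)
psi = 4.3460e-04 W/m^2

4.3460e-04


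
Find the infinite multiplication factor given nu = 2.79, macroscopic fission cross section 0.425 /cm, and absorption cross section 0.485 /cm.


k_inf = nu * Sigma_f / Sigma_a
k_inf = 2.79 * 0.425 / 0.485
k_inf = 2.4448

2.4448


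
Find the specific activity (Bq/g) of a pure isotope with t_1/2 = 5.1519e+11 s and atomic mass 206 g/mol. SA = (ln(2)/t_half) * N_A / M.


lambda = ln(2) / t_half = ln(2) / 5.1519e+11 = 1.345420e-12 /s
SA = lambda * N_A / M
SA = 1.345420e-12 * 6.022e23 / 206
SA = 3.9331e+09 Bq/g

3.9331e+09


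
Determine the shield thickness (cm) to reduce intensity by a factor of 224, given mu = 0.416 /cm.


x = ln(factor) / mu
x = ln(224) / 0.416
x = 13.009 cm

13.009


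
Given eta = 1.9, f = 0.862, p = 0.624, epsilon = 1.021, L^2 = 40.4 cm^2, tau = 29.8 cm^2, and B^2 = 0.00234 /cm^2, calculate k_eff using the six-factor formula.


k_inf = eta*f*p*eps = 1.9*0.862*0.624*1.021 = 1.043449
P_TNL = 1/(1 + L^2*B^2) = 1/(1 + 40.4*0.00234) = 0.9136292
P_FNL = exp(-B^2*tau) = exp(-0.00234*29.8) = 0.9326437
k_eff = k_inf * P_TNL * P_FNL = 1.043449 * 0.9136292 * 0.9326437
k_eff = 0.88911

0.88911


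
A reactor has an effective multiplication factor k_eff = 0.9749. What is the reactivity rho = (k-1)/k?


rho = (k_eff - 1) / k_eff
rho = (0.9749 - 1) / 0.9749
rho = -0.025746

-0.025746


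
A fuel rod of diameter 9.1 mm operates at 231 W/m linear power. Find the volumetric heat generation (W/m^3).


r = D / 2 / 1000 = 9.1 / 2 / 1000 = 0.00455 m
q''' = q' / (pi * r^2)
q''' = 231 / (pi * 0.00455^2)
q''' = 3.5517e+06 W/m^3

3.5517e+06


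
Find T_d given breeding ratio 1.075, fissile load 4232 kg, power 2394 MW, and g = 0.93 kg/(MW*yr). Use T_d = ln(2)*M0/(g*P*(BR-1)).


Breeding gain G = BR - 1 = 1.075 - 1 = 0.075
Fissile production rate = g * P * G = 0.93 * 2394 * 0.075 = 166.9815 kg/yr
T_d = ln(2) * M0 / (g * P * G)
T_d = ln(2) * 4232 / 166.9815 = 17.567 yr

17.567


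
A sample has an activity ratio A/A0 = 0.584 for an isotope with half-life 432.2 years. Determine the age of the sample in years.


lambda = ln(2) / t_half = ln(2) / 432.2 = 0.001603765 /yr
t = -ln(A/A0) / lambda
t = -ln(0.584) / 0.001603765
t = 335.37 yr

335.37


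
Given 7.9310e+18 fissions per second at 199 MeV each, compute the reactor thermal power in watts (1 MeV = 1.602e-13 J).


P = fission_rate * E_MeV * 1.602e-13
P = 7.9310e+18 * 199 * 1.602e-13
P = 2.5284e+08 W

2.5284e+08


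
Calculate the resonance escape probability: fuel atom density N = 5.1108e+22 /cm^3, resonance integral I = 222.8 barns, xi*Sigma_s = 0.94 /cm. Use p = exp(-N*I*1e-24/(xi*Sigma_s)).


p = exp(-N * I * 1e-24 / (xi*Sigma_s))
p = exp(-5.1108e+22 * 222.8 * 1e-24 / 0.94)
p = 5.4840e-06

5.4840e-06


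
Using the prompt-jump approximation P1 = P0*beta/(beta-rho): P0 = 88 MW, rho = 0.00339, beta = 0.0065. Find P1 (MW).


P1/P0 = beta / (beta - rho)
P1/P0 = 0.0065 / (0.0065 - 0.00339) = 2.090032
P1 = 88 * 2.090032 = 183.92 MW

183.92


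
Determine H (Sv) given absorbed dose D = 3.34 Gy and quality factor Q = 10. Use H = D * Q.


H = D * Q
H = 3.34 * 10
H = 33.400 Sv

33.400


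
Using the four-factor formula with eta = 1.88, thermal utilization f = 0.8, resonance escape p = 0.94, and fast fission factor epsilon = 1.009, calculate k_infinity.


k_inf = eta * f * p * epsilon
k_inf = 1.88 * 0.8 * 0.94 * 1.009
k_inf = 1.4265

1.4265


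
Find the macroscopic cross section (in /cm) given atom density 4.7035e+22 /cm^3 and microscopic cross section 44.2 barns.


Sigma = N * sigma_barns * 1e-24
Sigma = 4.7035e+22 * 44.2 * 1e-24
Sigma = 2.0789 /cm

2.0789


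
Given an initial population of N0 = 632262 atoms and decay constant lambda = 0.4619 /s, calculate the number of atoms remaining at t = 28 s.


N = N0 * exp(-lambda * t)
N = 632262 * exp(-0.4619 * 28)
N = 1.5278

1.5278


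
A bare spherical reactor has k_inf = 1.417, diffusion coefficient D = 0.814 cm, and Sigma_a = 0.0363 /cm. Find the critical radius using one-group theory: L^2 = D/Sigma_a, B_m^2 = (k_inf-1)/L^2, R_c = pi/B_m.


L^2 = D / Sigma_a = 0.814 / 0.0363 = 22.42424 cm^2
B_m^2 = (k_inf - 1) / L^2 = (1.417 - 1) / 22.42424 = 0.01859595 /cm^2
For a bare sphere: B_g = pi/R, so R_c = pi / sqrt(B_m^2)
R_c = pi / sqrt(0.01859595) = 23.038 cm

23.038


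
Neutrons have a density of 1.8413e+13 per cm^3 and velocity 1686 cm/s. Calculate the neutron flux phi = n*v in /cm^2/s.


phi = n * v
phi = 1.8413e+13 * 1686
phi = 3.1044e+16 /cm^2/s

3.1044e+16


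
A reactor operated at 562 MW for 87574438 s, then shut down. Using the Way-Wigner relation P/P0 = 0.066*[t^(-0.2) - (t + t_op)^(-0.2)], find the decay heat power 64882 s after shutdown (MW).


P/P0 = 0.066 * [t^(-0.2) - (t + t_op)^(-0.2)]
P/P0 = 0.066 * [64882^(-0.2) - (64882 + 87574438)^(-0.2)]
P/P0 = 0.066 * [0.1090373 - 0.02579053] = 0.005494287
P = 562 * 0.005494287 = 3.0878 MW

3.0878


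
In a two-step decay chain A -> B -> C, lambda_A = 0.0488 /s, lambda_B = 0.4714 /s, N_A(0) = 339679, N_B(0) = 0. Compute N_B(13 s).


N_B(t) = lambda_A * N_A0 / (lambda_B - lambda_A) * [exp(-lambda_A*t) - exp(-lambda_B*t)]
exp(-0.0488*13) = 0.5302535; exp(-0.4714*13) = 0.002180502
N_B = 0.0488 * 339679 / (0.4714 - 0.0488) * (0.5302535 - 0.002180502)
N_B = 20713

20713


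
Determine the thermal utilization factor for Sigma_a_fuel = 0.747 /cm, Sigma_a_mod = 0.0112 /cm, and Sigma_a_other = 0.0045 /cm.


f = Sigma_a_fuel / (Sigma_a_fuel + Sigma_a_mod + Sigma_a_other)
f = 0.747 / (0.747 + 0.0112 + 0.0045)
f = 0.97942

0.97942


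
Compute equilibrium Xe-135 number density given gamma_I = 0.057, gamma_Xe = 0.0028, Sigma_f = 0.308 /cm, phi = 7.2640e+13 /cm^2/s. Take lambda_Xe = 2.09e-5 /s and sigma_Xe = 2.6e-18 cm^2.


Xe_eq = (gamma_I + gamma_Xe) * Sigma_f * phi / (lambda_Xe + sigma_Xe * phi)
Numerator = (0.057 + 0.0028) * 0.308 * 7.2640e+13 = 1.337913e+12
Denominator = 2.09e-5 + 2.6e-18 * 7.2640e+13 = 2.097640e-04
Xe_eq = 1.337913e+12 / 2.097640e-04 = 6.3782e+15 /cm^3

6.3782e+15


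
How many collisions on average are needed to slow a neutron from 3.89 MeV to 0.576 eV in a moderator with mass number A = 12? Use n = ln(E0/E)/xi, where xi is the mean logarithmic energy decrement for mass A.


xi = 1 + (A-1)^2/(2A)*ln((A-1)/(A+1)) = 0.1577690 (for A = 12)
n = ln(E0/E) / xi
n = ln(3.89e6 / 0.576) / 0.1577690
n = ln(6.753472e+06) / 0.1577690 = 99.675

99.675


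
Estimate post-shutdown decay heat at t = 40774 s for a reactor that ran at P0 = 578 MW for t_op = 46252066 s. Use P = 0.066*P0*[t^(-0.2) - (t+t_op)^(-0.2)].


P/P0 = 0.066 * [t^(-0.2) - (t + t_op)^(-0.2)]
P/P0 = 0.066 * [40774^(-0.2) - (40774 + 46252066)^(-0.2)]
P/P0 = 0.066 * [0.1196529 - 0.02930200] = 0.005963159
P = 578 * 0.005963159 = 3.4467 MW

3.4467


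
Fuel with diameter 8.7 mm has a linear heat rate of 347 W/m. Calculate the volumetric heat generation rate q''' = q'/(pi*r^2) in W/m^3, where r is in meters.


r = D / 2 / 1000 = 8.7 / 2 / 1000 = 0.00435 m
q''' = q' / (pi * r^2)
q''' = 347 / (pi * 0.00435^2)
q''' = 5.8372e+06 W/m^3

5.8372e+06


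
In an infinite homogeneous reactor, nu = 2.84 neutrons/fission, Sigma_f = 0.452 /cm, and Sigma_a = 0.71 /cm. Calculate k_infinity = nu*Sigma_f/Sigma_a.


k_inf = nu * Sigma_f / Sigma_a
k_inf = 2.84 * 0.452 / 0.71
k_inf = 1.8080

1.8080


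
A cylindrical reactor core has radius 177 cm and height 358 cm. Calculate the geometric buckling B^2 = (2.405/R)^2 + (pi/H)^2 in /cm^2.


B^2 = (2.405/R)^2 + (pi/H)^2
B^2 = (2.405/177)^2 + (pi/358)^2
B^2 = 2.6163e-04 /cm^2

2.6163e-04


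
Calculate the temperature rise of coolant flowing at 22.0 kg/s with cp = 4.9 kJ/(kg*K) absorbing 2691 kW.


dT = Q / (m_dot * cp)
dT = 2691 / (22.0 * 4.9)
dT = 24.963 C

24.963


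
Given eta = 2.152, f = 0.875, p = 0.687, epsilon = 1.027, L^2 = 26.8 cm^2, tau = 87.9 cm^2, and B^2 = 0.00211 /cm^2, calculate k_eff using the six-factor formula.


k_inf = eta*f*p*eps = 2.152*0.875*0.687*1.027 = 1.328549
P_TNL = 1/(1 + L^2*B^2) = 1/(1 + 26.8*0.00211) = 0.9464785
P_FNL = exp(-B^2*tau) = exp(-0.00211*87.9) = 0.8307146
k_eff = k_inf * P_TNL * P_FNL = 1.328549 * 0.9464785 * 0.8307146
k_eff = 1.0446

1.0446


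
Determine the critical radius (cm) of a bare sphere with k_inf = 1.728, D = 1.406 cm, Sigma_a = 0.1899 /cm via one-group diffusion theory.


L^2 = D / Sigma_a = 1.406 / 0.1899 = 7.403897 cm^2
B_m^2 = (k_inf - 1) / L^2 = (1.728 - 1) / 7.403897 = 0.09832660 /cm^2
For a bare sphere: B_g = pi/R, so R_c = pi / sqrt(B_m^2)
R_c = pi / sqrt(0.09832660) = 10.019 cm

10.019


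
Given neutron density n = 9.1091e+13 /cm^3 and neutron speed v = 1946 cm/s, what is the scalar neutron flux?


phi = n * v
phi = 9.1091e+13 * 1946
phi = 1.7726e+17 /cm^2/s

1.7726e+17


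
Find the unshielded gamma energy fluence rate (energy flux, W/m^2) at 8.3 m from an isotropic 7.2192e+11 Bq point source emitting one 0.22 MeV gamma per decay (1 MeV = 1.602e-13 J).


psi = A * E * 1.602e-13 / (4*pi*r^2)
psi = 7.2192e+11 * 0.22 * 1.602e-13 / (4*pi*8.3^2)
psi = 2.9391e-05 W/m^2

2.9391e-05


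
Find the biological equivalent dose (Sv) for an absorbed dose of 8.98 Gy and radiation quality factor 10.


H = D * Q
H = 8.98 * 10
H = 89.800 Sv

89.800


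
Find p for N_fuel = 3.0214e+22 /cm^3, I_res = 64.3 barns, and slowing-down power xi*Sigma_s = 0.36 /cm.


p = exp(-N * I * 1e-24 / (xi*Sigma_s))
p = exp(-3.0214e+22 * 64.3 * 1e-24 / 0.36)
p = 0.0045322

0.0045322


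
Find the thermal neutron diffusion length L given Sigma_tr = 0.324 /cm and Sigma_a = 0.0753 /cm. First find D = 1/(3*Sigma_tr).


D = 1 / (3 * Sigma_tr) = 1 / (3 * 0.324) = 1.028807 cm
L = sqrt(D / Sigma_a)
L = sqrt(1.028807 / 0.0753)
L = 3.6963 cm

3.6963


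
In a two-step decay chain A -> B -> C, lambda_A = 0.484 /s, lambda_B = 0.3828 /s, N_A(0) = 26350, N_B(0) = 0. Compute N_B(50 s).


N_B(t) = lambda_A * N_A0 / (lambda_B - lambda_A) * [exp(-lambda_A*t) - exp(-lambda_B*t)]
exp(-0.484*50) = 3.090819e-11; exp(-0.3828*50) = 4.870837e-09
N_B = 0.484 * 26350 / (0.3828 - 0.484) * (3.090819e-11 - 4.870837e-09)
N_B = 6.0994e-04

6.0994e-04


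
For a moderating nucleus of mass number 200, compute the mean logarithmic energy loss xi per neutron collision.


xi = 1 + (A-1)^2/(2A) * ln((A-1)/(A+1))
xi = 1 + (200-1)^2/(2*200) * ln((200-1)/(200 +1))
xi = 0.0099667

0.0099667


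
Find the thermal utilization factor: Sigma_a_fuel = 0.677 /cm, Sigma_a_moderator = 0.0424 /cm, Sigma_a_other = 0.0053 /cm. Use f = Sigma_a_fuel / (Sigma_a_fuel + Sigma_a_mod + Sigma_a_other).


f = Sigma_a_fuel / (Sigma_a_fuel + Sigma_a_mod + Sigma_a_other)
f = 0.677 / (0.677 + 0.0424 + 0.0053)
f = 0.93418

0.93418


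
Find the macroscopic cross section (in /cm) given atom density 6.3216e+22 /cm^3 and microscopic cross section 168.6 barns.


Sigma = N * sigma_barns * 1e-24
Sigma = 6.3216e+22 * 168.6 * 1e-24
Sigma = 10.658 /cm

10.658


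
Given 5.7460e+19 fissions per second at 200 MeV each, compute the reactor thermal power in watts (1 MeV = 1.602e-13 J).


P = fission_rate * E_MeV * 1.602e-13
P = 5.7460e+19 * 200 * 1.602e-13
P = 1.8410e+09 W

1.8410e+09


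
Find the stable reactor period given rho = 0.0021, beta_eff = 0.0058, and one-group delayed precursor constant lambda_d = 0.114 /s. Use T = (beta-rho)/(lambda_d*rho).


T = (beta - rho) / (lambda_d * rho)
T = (0.0058 - 0.0021) / (0.114 * 0.0021)
T = 15.455 s

15.455


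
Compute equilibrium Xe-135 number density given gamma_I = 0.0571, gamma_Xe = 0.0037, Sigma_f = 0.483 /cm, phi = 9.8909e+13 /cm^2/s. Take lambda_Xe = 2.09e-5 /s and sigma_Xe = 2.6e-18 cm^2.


Xe_eq = (gamma_I + gamma_Xe) * Sigma_f * phi / (lambda_Xe + sigma_Xe * phi)
Numerator = (0.0571 + 0.0037) * 0.483 * 9.8909e+13 = 2.904601e+12
Denominator = 2.09e-5 + 2.6e-18 * 9.8909e+13 = 2.780634e-04
Xe_eq = 2.904601e+12 / 2.780634e-04 = 1.0446e+16 /cm^3

1.0446e+16


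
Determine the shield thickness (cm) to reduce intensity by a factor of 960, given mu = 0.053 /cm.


x = ln(factor) / mu
x = ln(960) / 0.053
x = 129.56 cm

129.56


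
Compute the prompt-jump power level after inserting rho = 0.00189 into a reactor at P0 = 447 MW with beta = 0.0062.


P1/P0 = beta / (beta - rho)
P1/P0 = 0.0062 / (0.0062 - 0.00189) = 1.438515
P1 = 447 * 1.438515 = 643.02 MW

643.02


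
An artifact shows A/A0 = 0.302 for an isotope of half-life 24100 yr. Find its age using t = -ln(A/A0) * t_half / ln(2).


lambda = ln(2) / t_half = ln(2) / 24100 = 2.876129e-05 /yr
t = -ln(A/A0) / lambda
t = -ln(0.302) / 2.876129e-05
t = 41630 yr

41630


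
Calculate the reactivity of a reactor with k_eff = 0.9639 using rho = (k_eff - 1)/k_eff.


rho = (k_eff - 1) / k_eff
rho = (0.9639 - 1) / 0.9639
rho = -0.037452

-0.037452


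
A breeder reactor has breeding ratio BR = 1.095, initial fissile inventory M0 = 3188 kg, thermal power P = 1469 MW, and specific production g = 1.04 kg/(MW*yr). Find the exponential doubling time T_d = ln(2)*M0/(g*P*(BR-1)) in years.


Breeding gain G = BR - 1 = 1.095 - 1 = 0.095
Fissile production rate = g * P * G = 1.04 * 1469 * 0.095 = 145.1372 kg/yr
T_d = ln(2) * M0 / (g * P * G)
T_d = ln(2) * 3188 / 145.1372 = 15.225 yr

15.225


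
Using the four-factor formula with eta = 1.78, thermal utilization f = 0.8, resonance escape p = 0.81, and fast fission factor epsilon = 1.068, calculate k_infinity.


k_inf = eta * f * p * epsilon
k_inf = 1.78 * 0.8 * 0.81 * 1.068
k_inf = 1.2319

1.2319


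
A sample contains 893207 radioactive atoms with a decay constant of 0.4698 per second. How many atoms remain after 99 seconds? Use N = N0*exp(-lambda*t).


N = N0 * exp(-lambda * t)
N = 893207 * exp(-0.4698 * 99)
N = 5.6471e-15

5.6471e-15


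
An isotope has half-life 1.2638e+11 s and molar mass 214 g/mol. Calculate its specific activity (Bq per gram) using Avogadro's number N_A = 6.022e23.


lambda = ln(2) / t_half = ln(2) / 1.2638e+11 = 5.484627e-12 /s
SA = lambda * N_A / M
SA = 5.484627e-12 * 6.022e23 / 214
SA = 1.5434e+10 Bq/g

1.5434e+10


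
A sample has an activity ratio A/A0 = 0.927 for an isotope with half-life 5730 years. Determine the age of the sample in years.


lambda = ln(2) / t_half = ln(2) / 5730 = 1.209681e-04 /yr
t = -ln(A/A0) / lambda
t = -ln(0.927) / 1.209681e-04
t = 626.63 yr

626.63


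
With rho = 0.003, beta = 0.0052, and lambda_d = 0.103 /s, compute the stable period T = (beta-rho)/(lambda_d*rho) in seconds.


T = (beta - rho) / (lambda_d * rho)
T = (0.0052 - 0.003) / (0.103 * 0.003)
T = 7.1197 s

7.1197


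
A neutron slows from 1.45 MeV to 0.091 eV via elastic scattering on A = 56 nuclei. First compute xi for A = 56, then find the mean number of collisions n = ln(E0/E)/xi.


xi = 1 + (A-1)^2/(2A)*ln((A-1)/(A+1)) = 0.03529286 (for A = 56)
n = ln(E0/E) / xi
n = ln(1.45e6 / 0.091) / 0.03529286
n = ln(1.593407e+07) / 0.03529286 = 469.90

469.90


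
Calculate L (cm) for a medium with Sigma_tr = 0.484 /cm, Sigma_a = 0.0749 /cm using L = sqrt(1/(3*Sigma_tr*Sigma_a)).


D = 1 / (3 * Sigma_tr) = 1 / (3 * 0.484) = 0.6887052 cm
L = sqrt(D / Sigma_a)
L = sqrt(0.6887052 / 0.0749)
L = 3.0323 cm

3.0323


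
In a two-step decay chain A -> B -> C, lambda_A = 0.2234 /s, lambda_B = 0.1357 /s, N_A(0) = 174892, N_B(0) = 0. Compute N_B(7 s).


N_B(t) = lambda_A * N_A0 / (lambda_B - lambda_A) * [exp(-lambda_A*t) - exp(-lambda_B*t)]
exp(-0.2234*7) = 0.2093391; exp(-0.1357*7) = 0.3867797
N_B = 0.2234 * 174892 / (0.1357 - 0.2234) * (0.2093391 - 0.3867797)
N_B = 79051

79051


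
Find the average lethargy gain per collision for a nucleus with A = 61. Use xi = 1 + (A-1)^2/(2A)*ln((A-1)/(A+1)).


xi = 1 + (A-1)^2/(2A) * ln((A-1)/(A+1))
xi = 1 + (61-1)^2/(2*61) * ln((61-1)/(61 +1))
xi = 0.032431

0.032431


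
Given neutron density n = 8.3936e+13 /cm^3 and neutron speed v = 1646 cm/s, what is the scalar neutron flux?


phi = n * v
phi = 8.3936e+13 * 1646
phi = 1.3816e+17 /cm^2/s

1.3816e+17


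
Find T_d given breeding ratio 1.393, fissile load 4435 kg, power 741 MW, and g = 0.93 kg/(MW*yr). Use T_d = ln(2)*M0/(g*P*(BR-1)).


Breeding gain G = BR - 1 = 1.393 - 1 = 0.393
Fissile production rate = g * P * G = 0.93 * 741 * 0.393 = 270.82809 kg/yr
T_d = ln(2) * M0 / (g * P * G)
T_d = ln(2) * 4435 / 270.82809 = 11.351 yr

11.351


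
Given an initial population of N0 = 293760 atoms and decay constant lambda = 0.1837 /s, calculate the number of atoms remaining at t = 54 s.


N = N0 * exp(-lambda * t)
N = 293760 * exp(-0.1837 * 54)
N = 14.450

14.450


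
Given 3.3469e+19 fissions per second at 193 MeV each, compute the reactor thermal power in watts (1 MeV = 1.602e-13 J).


P = fission_rate * E_MeV * 1.602e-13
P = 3.3469e+19 * 193 * 1.602e-13
P = 1.0348e+09 W

1.0348e+09


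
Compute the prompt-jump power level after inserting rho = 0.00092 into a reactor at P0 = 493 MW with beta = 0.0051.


P1/P0 = beta / (beta - rho)
P1/P0 = 0.0051 / (0.0051 - 0.00092) = 1.220096
P1 = 493 * 1.220096 = 601.51 MW

601.51


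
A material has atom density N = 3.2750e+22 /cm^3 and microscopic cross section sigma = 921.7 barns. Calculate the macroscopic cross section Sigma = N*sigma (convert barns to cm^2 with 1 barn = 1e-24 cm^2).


Sigma = N * sigma_barns * 1e-24
Sigma = 3.2750e+22 * 921.7 * 1e-24
Sigma = 30.186 /cm

30.186


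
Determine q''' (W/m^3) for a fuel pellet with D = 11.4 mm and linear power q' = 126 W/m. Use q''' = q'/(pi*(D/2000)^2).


r = D / 2 / 1000 = 11.4 / 2 / 1000 = 0.0057 m
q''' = q' / (pi * r^2)
q''' = 126 / (pi * 0.0057^2)
q''' = 1.2344e+06 W/m^3

1.2344e+06


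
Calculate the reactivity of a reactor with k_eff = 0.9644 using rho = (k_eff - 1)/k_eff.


rho = (k_eff - 1) / k_eff
rho = (0.9644 - 1) / 0.9644
rho = -0.036914

-0.036914


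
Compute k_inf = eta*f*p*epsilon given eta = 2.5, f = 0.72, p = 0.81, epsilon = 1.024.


k_inf = eta * f * p * epsilon
k_inf = 2.5 * 0.72 * 0.81 * 1.024
k_inf = 1.4930

1.4930


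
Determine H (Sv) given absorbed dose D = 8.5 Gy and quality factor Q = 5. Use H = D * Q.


H = D * Q
H = 8.5 * 5
H = 42.500 Sv

42.500


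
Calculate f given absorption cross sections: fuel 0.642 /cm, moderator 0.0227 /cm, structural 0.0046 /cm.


f = Sigma_a_fuel / (Sigma_a_fuel + Sigma_a_mod + Sigma_a_other)
f = 0.642 / (0.642 + 0.0227 + 0.0046)
f = 0.95921

0.95921


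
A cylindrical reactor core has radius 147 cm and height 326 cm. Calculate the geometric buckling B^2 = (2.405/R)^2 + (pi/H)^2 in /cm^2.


B^2 = (2.405/R)^2 + (pi/H)^2
B^2 = (2.405/147)^2 + (pi/326)^2
B^2 = 3.6054e-04 /cm^2

3.6054e-04


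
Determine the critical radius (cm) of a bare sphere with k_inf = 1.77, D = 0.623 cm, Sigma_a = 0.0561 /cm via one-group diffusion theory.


L^2 = D / Sigma_a = 0.623 / 0.0561 = 11.10517 cm^2
B_m^2 = (k_inf - 1) / L^2 = (1.77 - 1) / 11.10517 = 0.06933707 /cm^2
For a bare sphere: B_g = pi/R, so R_c = pi / sqrt(B_m^2)
R_c = pi / sqrt(0.06933707) = 11.931 cm

11.931


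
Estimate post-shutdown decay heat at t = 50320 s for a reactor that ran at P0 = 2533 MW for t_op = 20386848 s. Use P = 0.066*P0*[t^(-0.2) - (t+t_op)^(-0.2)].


P/P0 = 0.066 * [t^(-0.2) - (t + t_op)^(-0.2)]
P/P0 = 0.066 * [50320^(-0.2) - (50320 + 20386848)^(-0.2)]
P/P0 = 0.066 * [0.1147234 - 0.03450769] = 0.005294237
P = 2533 * 0.005294237 = 13.410 MW

13.410


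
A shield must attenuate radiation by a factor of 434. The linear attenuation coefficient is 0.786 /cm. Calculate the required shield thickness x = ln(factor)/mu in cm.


x = ln(factor) / mu
x = ln(434) / 0.786
x = 7.7265 cm

7.7265


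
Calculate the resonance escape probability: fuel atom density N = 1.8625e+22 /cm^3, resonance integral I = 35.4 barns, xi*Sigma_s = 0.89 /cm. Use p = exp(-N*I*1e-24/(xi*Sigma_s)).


p = exp(-N * I * 1e-24 / (xi*Sigma_s))
p = exp(-1.8625e+22 * 35.4 * 1e-24 / 0.89)
p = 0.47673

0.47673


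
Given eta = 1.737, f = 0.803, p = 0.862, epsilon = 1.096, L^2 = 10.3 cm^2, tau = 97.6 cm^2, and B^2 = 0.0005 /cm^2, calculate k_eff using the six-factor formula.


k_inf = eta*f*p*eps = 1.737*0.803*0.862*1.096 = 1.317750
P_TNL = 1/(1 + L^2*B^2) = 1/(1 + 10.3*0.0005) = 0.9948764
P_FNL = exp(-B^2*tau) = exp(-0.0005*97.6) = 0.9523716
k_eff = k_inf * P_TNL * P_FNL = 1.317750 * 0.9948764 * 0.9523716
k_eff = 1.2486

1.2486


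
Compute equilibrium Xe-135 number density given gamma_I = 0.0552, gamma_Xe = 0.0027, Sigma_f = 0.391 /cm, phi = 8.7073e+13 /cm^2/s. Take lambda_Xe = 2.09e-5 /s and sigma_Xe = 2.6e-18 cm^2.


Xe_eq = (gamma_I + gamma_Xe) * Sigma_f * phi / (lambda_Xe + sigma_Xe * phi)
Numerator = (0.0552 + 0.0027) * 0.391 * 8.7073e+13 = 1.971237e+12
Denominator = 2.09e-5 + 2.6e-18 * 8.7073e+13 = 2.472898e-04
Xe_eq = 1.971237e+12 / 2.472898e-04 = 7.9714e+15 /cm^3

7.9714e+15


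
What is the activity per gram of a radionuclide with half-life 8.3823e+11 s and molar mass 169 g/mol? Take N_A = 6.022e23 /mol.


lambda = ln(2) / t_half = ln(2) / 8.3823e+11 = 8.269176e-13 /s
SA = lambda * N_A / M
SA = 8.269176e-13 * 6.022e23 / 169
SA = 2.9466e+09 Bq/g

2.9466e+09


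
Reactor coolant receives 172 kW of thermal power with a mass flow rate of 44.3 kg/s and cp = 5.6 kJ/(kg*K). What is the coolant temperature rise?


dT = Q / (m_dot * cp)
dT = 172 / (44.3 * 5.6)
dT = 0.69332 C

0.69332


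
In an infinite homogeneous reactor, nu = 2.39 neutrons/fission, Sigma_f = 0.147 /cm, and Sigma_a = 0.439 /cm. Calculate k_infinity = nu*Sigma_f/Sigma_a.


k_inf = nu * Sigma_f / Sigma_a
k_inf = 2.39 * 0.147 / 0.439
k_inf = 0.80030

0.80030


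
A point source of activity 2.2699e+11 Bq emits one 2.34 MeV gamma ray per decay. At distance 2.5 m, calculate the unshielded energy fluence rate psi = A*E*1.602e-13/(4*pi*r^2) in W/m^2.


psi = A * E * 1.602e-13 / (4*pi*r^2)
psi = 2.2699e+11 * 2.34 * 1.602e-13 / (4*pi*2.5^2)
psi = 0.0010834 W/m^2

0.0010834


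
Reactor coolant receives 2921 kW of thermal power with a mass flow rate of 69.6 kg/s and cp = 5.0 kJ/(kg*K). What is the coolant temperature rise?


dT = Q / (m_dot * cp)
dT = 2921 / (69.6 * 5.0)
dT = 8.3937 C

8.3937


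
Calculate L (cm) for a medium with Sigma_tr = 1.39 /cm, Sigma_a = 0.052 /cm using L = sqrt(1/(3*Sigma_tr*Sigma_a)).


D = 1 / (3 * Sigma_tr) = 1 / (3 * 1.39) = 0.2398082 cm
L = sqrt(D / Sigma_a)
L = sqrt(0.2398082 / 0.052)
L = 2.1475 cm

2.1475


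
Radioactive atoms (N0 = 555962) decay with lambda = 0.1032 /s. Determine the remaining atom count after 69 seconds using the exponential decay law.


N = N0 * exp(-lambda * t)
N = 555962 * exp(-0.1032 * 69)
N = 449.28

449.28


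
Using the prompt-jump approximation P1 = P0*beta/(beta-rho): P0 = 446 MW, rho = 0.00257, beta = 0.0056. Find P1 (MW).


P1/P0 = beta / (beta - rho)
P1/P0 = 0.0056 / (0.0056 - 0.00257) = 1.848185
P1 = 446 * 1.848185 = 824.29 MW

824.29


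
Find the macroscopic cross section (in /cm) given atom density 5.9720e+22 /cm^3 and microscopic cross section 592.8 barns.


Sigma = N * sigma_barns * 1e-24
Sigma = 5.9720e+22 * 592.8 * 1e-24
Sigma = 35.402 /cm

35.402


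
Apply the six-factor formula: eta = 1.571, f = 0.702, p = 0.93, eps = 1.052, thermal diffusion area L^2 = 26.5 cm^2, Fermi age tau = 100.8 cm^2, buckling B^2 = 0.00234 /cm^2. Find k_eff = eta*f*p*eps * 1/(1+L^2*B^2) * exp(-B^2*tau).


k_inf = eta*f*p*eps = 1.571*0.702*0.93*1.052 = 1.078976
P_TNL = 1/(1 + L^2*B^2) = 1/(1 + 26.5*0.00234) = 0.9416107
P_FNL = exp(-B^2*tau) = exp(-0.00234*100.8) = 0.7898818
k_eff = k_inf * P_TNL * P_FNL = 1.078976 * 0.9416107 * 0.7898818
k_eff = 0.80250

0.80250


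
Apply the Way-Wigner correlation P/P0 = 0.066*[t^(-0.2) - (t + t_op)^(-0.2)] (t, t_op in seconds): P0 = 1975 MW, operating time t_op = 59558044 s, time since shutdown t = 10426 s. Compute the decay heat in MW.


P/P0 = 0.066 * [t^(-0.2) - (t + t_op)^(-0.2)]
P/P0 = 0.066 * [10426^(-0.2) - (10426 + 59558044)^(-0.2)]
P/P0 = 0.066 * [0.1571725 - 0.02786100] = 0.008534559
P = 1975 * 0.008534559 = 16.856 MW

16.856


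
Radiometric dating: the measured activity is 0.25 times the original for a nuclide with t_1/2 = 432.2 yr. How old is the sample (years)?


lambda = ln(2) / t_half = ln(2) / 432.2 = 0.001603765 /yr
t = -ln(A/A0) / lambda
t = -ln(0.25) / 0.001603765
t = 864.40 yr

864.40


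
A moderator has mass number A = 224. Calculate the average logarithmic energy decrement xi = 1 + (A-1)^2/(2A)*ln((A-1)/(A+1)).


xi = 1 + (A-1)^2/(2A) * ln((A-1)/(A+1))
xi = 1 + (224-1)^2/(2*224) * ln((224-1)/(224 +1))
xi = 0.0089021

0.0089021


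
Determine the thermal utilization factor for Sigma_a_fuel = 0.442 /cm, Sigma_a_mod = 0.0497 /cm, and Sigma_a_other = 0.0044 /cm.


f = Sigma_a_fuel / (Sigma_a_fuel + Sigma_a_mod + Sigma_a_other)
f = 0.442 / (0.442 + 0.0497 + 0.0044)
f = 0.89095

0.89095


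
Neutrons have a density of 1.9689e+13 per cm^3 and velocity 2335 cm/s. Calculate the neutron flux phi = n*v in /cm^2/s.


phi = n * v
phi = 1.9689e+13 * 2335
phi = 4.5974e+16 /cm^2/s

4.5974e+16


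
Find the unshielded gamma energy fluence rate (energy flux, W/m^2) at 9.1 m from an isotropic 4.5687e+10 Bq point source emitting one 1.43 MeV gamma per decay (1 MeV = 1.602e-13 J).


psi = A * E * 1.602e-13 / (4*pi*r^2)
psi = 4.5687e+10 * 1.43 * 1.602e-13 / (4*pi*9.1^2)
psi = 1.0058e-05 W/m^2

1.0058e-05


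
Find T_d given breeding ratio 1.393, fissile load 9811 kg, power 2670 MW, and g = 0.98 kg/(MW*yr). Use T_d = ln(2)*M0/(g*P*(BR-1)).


Breeding gain G = BR - 1 = 1.393 - 1 = 0.393
Fissile production rate = g * P * G = 0.98 * 2670 * 0.393 = 1028.3238 kg/yr
T_d = ln(2) * M0 / (g * P * G)
T_d = ln(2) * 9811 / 1028.3238 = 6.6132 yr

6.6132


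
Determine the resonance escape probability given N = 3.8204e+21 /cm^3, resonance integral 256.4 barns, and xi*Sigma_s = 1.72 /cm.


p = exp(-N * I * 1e-24 / (xi*Sigma_s))
p = exp(-3.8204e+21 * 256.4 * 1e-24 / 1.72)
p = 0.56580

0.56580


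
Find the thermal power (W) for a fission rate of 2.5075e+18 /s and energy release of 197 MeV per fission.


P = fission_rate * E_MeV * 1.602e-13
P = 2.5075e+18 * 197 * 1.602e-13
P = 7.9135e+07 W

7.9135e+07


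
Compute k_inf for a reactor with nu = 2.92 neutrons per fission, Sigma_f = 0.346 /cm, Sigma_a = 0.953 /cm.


k_inf = nu * Sigma_f / Sigma_a
k_inf = 2.92 * 0.346 / 0.953
k_inf = 1.0601

1.0601


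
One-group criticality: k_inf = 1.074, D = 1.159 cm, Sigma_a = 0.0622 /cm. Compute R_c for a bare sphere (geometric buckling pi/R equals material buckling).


L^2 = D / Sigma_a = 1.159 / 0.0622 = 18.63344 cm^2
B_m^2 = (k_inf - 1) / L^2 = (1.074 - 1) / 18.63344 = 0.003971355 /cm^2
For a bare sphere: B_g = pi/R, so R_c = pi / sqrt(B_m^2)
R_c = pi / sqrt(0.003971355) = 49.852 cm

49.852


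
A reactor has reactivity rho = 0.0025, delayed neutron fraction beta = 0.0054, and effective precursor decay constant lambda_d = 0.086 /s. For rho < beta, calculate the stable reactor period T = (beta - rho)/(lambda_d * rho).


T = (beta - rho) / (lambda_d * rho)
T = (0.0054 - 0.0025) / (0.086 * 0.0025)
T = 13.488 s

13.488


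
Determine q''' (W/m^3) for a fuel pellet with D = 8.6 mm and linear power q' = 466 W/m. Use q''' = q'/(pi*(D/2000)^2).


r = D / 2 / 1000 = 8.6 / 2 / 1000 = 0.0043 m
q''' = q' / (pi * r^2)
q''' = 466 / (pi * 0.0043^2)
q''' = 8.0223e+06 W/m^3

8.0223e+06


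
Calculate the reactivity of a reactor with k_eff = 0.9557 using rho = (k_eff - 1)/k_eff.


rho = (k_eff - 1) / k_eff
rho = (0.9557 - 1) / 0.9557
rho = -0.046353

-0.046353


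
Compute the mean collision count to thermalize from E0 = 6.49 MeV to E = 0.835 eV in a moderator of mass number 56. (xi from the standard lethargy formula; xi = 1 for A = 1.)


xi = 1 + (A-1)^2/(2A)*ln((A-1)/(A+1)) = 0.03529286 (for A = 56)
n = ln(E0/E) / xi
n = ln(6.49e6 / 0.835) / 0.03529286
n = ln(7.772455e+06) / 0.03529286 = 449.56

449.56
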